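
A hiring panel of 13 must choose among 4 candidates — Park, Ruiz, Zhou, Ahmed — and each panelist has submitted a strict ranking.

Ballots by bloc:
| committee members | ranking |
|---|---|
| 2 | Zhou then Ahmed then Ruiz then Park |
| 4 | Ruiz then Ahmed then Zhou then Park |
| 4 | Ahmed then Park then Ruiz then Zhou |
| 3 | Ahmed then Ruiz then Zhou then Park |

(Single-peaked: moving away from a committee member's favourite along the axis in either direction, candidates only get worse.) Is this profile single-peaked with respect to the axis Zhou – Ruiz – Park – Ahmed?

no

Axis positions: Zhou=1, Ruiz=2, Park=3, Ahmed=4.
Bloc 1: ranking walks positions 1-4-2-3; Ahmed is ranked above Ruiz even though Ruiz lies between Ahmed and the peak Zhou on the axis — preferences dip and rise again. Not single-peaked.
Bloc 2: ranking walks positions 2-4-1-3; Ahmed is ranked above Park even though Park lies between Ahmed and the peak Ruiz on the axis — preferences dip and rise again. Not single-peaked.
Bloc 3 (peak Ahmed at position 4): ranking walks positions 4-3-2-1, expanding outward from the peak — single-peaked.
Bloc 4: ranking walks positions 4-2-1-3; Ruiz is ranked above Park even though Park lies between Ruiz and the peak Ahmed on the axis — preferences dip and rise again. Not single-peaked.
Bloc 1 violates single-peakedness, so the profile is not single-peaked on this axis.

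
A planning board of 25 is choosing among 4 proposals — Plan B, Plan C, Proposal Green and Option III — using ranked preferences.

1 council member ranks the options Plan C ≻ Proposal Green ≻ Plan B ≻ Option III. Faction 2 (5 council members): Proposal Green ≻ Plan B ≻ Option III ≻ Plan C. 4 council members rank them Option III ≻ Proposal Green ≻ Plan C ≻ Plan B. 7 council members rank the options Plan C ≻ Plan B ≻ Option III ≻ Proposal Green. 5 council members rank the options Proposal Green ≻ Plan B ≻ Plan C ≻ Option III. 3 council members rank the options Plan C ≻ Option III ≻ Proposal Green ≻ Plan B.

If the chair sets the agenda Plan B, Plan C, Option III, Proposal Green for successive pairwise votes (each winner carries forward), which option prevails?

Proposal Green

Round 1: Plan B vs Plan C — 10–15, Plan C advances.
Round 2: Plan C vs Option III — 16–9, Plan C advances.
Round 3: Plan C vs Proposal Green — 11–14, Proposal Green advances.
The agenda winner is Proposal Green.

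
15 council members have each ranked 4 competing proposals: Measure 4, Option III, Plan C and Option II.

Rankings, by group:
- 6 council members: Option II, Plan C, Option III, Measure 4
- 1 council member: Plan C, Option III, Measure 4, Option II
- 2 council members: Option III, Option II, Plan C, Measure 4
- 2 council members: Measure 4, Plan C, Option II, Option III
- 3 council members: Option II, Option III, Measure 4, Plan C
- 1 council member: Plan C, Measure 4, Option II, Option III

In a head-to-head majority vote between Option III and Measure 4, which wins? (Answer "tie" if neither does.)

Ballots ranking Option III above Measure 4: 6 + 1 + 2 + 3 = 12.
Ballots ranking Measure 4 above Option III: 15 − 12 = 3.
Option III wins the head-to-head 12–3.

Option III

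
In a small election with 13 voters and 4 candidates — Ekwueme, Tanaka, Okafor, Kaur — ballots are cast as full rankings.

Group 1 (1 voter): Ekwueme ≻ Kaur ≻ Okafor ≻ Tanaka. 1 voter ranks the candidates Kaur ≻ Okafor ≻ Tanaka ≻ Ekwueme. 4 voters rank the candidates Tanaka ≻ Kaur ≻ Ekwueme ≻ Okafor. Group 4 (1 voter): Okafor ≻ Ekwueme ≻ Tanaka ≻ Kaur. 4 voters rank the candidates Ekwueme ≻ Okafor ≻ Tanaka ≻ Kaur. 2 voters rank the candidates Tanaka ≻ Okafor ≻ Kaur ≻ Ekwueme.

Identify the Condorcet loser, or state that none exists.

none

Head-to-head results (13 voters):
Ekwueme vs Tanaka: Tanaka wins 7–6.
Ekwueme vs Okafor: Ekwueme preferred on 1+4+4 = 9 ballots; Ekwueme wins 9–4.
Ekwueme vs Kaur: 6 to 7, Kaur.
Tanaka–Okafor: Okafor 7–6.
Tanaka–Kaur: Tanaka 11–2.
Okafor vs Kaur: Okafor wins 7–6.
Each candidate has at least one pairwise win (Ekwueme beats Okafor; Tanaka beats Ekwueme; Okafor beats Tanaka; Kaur beats Ekwueme) — no Condorcet loser.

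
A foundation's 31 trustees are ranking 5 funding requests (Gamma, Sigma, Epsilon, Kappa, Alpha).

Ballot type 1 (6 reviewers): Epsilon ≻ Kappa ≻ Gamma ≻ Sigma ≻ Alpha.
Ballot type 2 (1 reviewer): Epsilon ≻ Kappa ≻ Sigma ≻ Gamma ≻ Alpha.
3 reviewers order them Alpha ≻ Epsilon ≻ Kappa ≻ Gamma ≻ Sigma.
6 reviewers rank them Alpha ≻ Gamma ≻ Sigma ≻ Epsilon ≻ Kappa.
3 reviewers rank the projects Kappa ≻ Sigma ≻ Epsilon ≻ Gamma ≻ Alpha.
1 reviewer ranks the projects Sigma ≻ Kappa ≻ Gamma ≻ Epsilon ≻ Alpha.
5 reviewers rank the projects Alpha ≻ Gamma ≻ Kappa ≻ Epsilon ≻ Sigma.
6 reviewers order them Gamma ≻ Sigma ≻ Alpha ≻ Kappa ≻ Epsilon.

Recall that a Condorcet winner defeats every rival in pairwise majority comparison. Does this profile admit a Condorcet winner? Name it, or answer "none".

Gamma

Check each pair by majority over 31 ballots:
Gamma vs Sigma: Gamma, 26–5.
Gamma vs Epsilon: 6+1+5+6 = 18 for Gamma, 13 for Epsilon — Gamma by 18–13.
Gamma vs Kappa: Gamma is ranked higher on 6+5+6 = 17 ballots, Kappa on 14. Gamma wins 17–14.
Gamma vs Alpha: 17 to 14, Gamma.
Sigma vs Epsilon: Sigma wins 16–15.
Sigma vs Kappa: Kappa wins 18–13.
Sigma vs Alpha: Sigma is ranked higher on 6+1+3+1+6 = 17 ballots, Alpha on 14. Sigma wins 17–14.
Epsilon vs Kappa: Epsilon preferred on 6+1+3+6 = 16 ballots; Epsilon wins 16–15.
Epsilon vs Alpha: 11 to 20, Alpha.
Kappa vs Alpha: Alpha, 20–11.
Only Gamma has no losses; Gamma is the Condorcet winner.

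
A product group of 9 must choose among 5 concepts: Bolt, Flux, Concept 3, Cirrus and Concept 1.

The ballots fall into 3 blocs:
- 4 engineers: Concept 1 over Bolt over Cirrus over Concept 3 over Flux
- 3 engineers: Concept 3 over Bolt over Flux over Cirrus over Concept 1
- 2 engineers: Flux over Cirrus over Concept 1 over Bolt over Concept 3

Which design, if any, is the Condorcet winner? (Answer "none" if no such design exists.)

none

Pairwise majorities:
Bolt vs Flux: Bolt preferred on 4+3 = 7 ballots; Bolt wins 7–2.
Bolt vs Concept 3: Bolt preferred on 4+2 = 6 ballots; Bolt wins 6–3.
Bolt vs Cirrus: Bolt, 7–2.
Bolt vs Concept 1: 3 to 6, Concept 1.
Flux–Concept 3: Concept 3 7–2.
Flux vs Cirrus: Flux, 5–4.
Flux vs Concept 1: 5 to 4, Flux.
Concept 3–Cirrus: Cirrus 6–3.
Concept 3 vs Concept 1: Concept 3 is ranked higher on 3 ballots, Concept 1 on 6. Concept 1 wins 6–3.
Cirrus vs Concept 1: 3+2 = 5 for Cirrus, 4 for Concept 1 — Cirrus by 5–4.
No design is unbeaten: Bolt loses to Concept 1; Flux loses to Bolt; Concept 3 loses to Bolt; Cirrus loses to Bolt; Concept 1 loses to Flux. In particular Bolt > Flux > Concept 1 > Bolt is a majority cycle — no Condorcet winner exists.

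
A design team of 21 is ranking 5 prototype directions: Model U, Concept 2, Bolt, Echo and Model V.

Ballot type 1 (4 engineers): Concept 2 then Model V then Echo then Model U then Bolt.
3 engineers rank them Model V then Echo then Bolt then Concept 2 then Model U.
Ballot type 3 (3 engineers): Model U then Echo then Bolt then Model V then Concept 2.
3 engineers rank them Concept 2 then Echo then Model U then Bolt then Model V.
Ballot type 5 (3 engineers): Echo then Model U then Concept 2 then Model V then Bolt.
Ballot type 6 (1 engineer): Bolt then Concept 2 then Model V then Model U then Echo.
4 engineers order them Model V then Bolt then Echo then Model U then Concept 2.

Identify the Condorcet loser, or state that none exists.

Head-to-head results (21 engineers):
Model U vs Concept 2: Concept 2, 11–10.
Model U vs Bolt: Model U wins 13–8.
Model U–Echo: Echo 17–4.
Model U vs Model V: Model U is ranked higher on 3+3+3 = 9 ballots, Model V on 12. Model V wins 12–9.
Concept 2–Bolt: Bolt 11–10.
Concept 2 vs Echo: Echo, 13–8.
Concept 2–Model V: Concept 2 11–10.
Bolt vs Echo: Echo, 16–5.
Bolt–Model V: Model V 14–7.
Echo–Model V: Model V 12–9.
Each design has at least one pairwise win (Model U beats Bolt; Concept 2 beats Model U; Bolt beats Concept 2; Echo beats Model U; Model V beats Model U) — no Condorcet loser.

none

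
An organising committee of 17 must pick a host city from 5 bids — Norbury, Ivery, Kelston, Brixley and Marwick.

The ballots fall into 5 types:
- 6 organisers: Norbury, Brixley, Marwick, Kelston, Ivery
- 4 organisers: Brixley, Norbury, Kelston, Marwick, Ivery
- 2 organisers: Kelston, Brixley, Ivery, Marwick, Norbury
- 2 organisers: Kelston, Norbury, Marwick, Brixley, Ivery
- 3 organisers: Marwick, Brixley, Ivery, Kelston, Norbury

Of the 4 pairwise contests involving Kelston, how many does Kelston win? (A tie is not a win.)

1

Kelston against each rival (17 organisers):
Kelston vs Norbury: Kelston preferred on 2+2+3 = 7 ballots; Norbury wins 10–7.
Kelston vs Ivery: Kelston wins 14–3.
Kelston vs Brixley: Brixley, 13–4.
Kelston vs Marwick: Marwick, 9–8.
Kelston beats Ivery; loses to Norbury, Brixley, Marwick — 1 pairwise win.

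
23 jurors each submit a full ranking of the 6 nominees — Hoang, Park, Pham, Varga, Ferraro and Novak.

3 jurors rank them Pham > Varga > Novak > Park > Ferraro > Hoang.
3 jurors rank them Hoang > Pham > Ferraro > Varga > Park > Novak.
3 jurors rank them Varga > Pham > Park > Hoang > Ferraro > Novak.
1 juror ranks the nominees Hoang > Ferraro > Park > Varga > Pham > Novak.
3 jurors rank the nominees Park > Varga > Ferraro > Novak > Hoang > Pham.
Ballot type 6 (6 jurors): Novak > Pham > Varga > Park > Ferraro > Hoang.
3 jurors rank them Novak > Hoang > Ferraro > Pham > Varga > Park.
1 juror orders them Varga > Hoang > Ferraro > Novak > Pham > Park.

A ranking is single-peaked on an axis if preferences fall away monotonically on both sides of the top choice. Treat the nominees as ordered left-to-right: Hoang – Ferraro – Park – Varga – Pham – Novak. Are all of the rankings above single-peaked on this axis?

no

Axis positions: Hoang=1, Ferraro=2, Park=3, Varga=4, Pham=5, Novak=6.
Ballot type 1 (peak Pham at position 5): ranking walks positions 5-4-6-3-2-1, expanding outward from the peak — single-peaked.
Ballot type 2: ranking walks positions 1-5-2-4-3-6; Pham is ranked above Ferraro even though Ferraro lies between Pham and the peak Hoang on the axis — preferences dip and rise again. Not single-peaked.
Ballot type 3: ranking walks positions 4-5-3-1-2-6; Hoang is ranked above Ferraro even though Ferraro lies between Hoang and the peak Varga on the axis — preferences dip and rise again. Not single-peaked.
Ballot type 4 (peak Hoang at position 1): ranking walks positions 1-2-3-4-5-6, expanding outward from the peak — single-peaked.
Ballot type 5: ranking walks positions 3-4-2-6-1-5; Novak is ranked above Pham even though Pham lies between Novak and the peak Park on the axis — preferences dip and rise again. Not single-peaked.
Ballot type 6 (peak Novak at position 6): ranking walks positions 6-5-4-3-2-1, expanding outward from the peak — single-peaked.
Ballot type 7: ranking walks positions 6-1-2-5-4-3; Hoang is ranked above Pham even though Pham lies between Hoang and the peak Novak on the axis — preferences dip and rise again. Not single-peaked.
Ballot type 8: ranking walks positions 4-1-2-6-5-3; Hoang is ranked above Park even though Park lies between Hoang and the peak Varga on the axis — preferences dip and rise again. Not single-peaked.
Ballot type 2 violates single-peakedness, so the profile is not single-peaked on this axis.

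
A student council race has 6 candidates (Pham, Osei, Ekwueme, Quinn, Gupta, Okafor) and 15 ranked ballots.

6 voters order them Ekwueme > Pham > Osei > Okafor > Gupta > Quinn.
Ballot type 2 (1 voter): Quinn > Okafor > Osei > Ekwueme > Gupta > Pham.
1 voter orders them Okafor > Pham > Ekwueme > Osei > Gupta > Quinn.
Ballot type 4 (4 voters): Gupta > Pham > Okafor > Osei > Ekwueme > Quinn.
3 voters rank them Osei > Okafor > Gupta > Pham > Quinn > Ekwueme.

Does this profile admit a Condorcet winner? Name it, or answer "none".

none

Pairwise majorities:
Pham vs Osei: Pham preferred on 6+1+4 = 11 ballots; Pham wins 11–4.
Pham vs Ekwueme: Pham is ranked higher on 1+4+3 = 8 ballots, Ekwueme on 7. Pham wins 8–7.
Pham vs Quinn: Pham, 14–1.
Pham vs Gupta: 6+1 = 7 for Pham, 8 for Gupta — Gupta by 8–7.
Pham vs Okafor: Pham preferred on 6+4 = 10 ballots; Pham wins 10–5.
Osei–Ekwueme: Osei 8–7.
Osei vs Quinn: 6+1+4+3 = 14 for Osei, 1 for Quinn — Osei by 14–1.
Osei vs Gupta: Osei wins 11–4.
Osei–Okafor: Osei 9–6.
Ekwueme vs Quinn: 11 to 4, Ekwueme.
Ekwueme vs Gupta: Ekwueme wins 8–7.
Ekwueme vs Okafor: Okafor, 9–6.
Quinn vs Gupta: Gupta wins 14–1.
Quinn vs Okafor: Quinn is ranked higher on 1 ballot, Okafor on 14. Okafor wins 14–1.
Gupta vs Okafor: 4 for Gupta, 11 for Okafor — Okafor by 11–4.
Every candidate loses at least once (Pham loses to Gupta; Osei loses to Pham; Ekwueme loses to Pham; Quinn loses to Pham; Gupta loses to Osei; Okafor loses to Pham). The majority relation contains the cycle Pham → Osei → Gupta → Pham, so there is no Condorcet winner.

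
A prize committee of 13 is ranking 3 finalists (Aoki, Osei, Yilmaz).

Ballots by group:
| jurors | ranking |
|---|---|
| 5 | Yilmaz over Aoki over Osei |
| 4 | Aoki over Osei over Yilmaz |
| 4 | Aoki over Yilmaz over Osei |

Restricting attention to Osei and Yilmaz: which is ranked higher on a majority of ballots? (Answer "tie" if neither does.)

Ballots ranking Osei above Yilmaz: 4.
Ballots ranking Yilmaz above Osei: 13 − 4 = 9.
Yilmaz wins the head-to-head 9–4.

Yilmaz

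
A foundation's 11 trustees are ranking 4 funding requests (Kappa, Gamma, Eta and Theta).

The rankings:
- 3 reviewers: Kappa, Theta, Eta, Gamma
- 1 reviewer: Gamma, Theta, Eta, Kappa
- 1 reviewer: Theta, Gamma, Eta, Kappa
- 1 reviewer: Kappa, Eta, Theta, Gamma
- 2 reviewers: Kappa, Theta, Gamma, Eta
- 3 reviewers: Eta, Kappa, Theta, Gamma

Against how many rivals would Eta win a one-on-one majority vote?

1

Eta against each rival (11 reviewers):
Eta–Kappa: Kappa 6–5.
Eta–Gamma: Eta 7–4.
Eta vs Theta: 4 to 7, Theta.
Eta beats Gamma; loses to Kappa, Theta — 1 pairwise win.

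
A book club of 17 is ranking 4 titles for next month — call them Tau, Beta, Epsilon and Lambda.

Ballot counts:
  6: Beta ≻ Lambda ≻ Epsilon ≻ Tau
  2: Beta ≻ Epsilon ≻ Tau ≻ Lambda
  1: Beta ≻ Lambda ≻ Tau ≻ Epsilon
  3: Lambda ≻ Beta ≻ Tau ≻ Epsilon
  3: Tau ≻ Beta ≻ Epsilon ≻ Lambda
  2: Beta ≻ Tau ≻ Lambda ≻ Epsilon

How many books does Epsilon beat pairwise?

0

Epsilon against each rival (17 members):
Epsilon vs Tau: Epsilon is ranked higher on 6+2 = 8 ballots, Tau on 9. Tau wins 9–8.
Epsilon vs Beta: Epsilon preferred on 0 ballots; Beta wins 17–0.
Epsilon vs Lambda: Lambda wins 12–5.
Epsilon beats no one; loses to Tau, Beta, Lambda — 0 pairwise wins.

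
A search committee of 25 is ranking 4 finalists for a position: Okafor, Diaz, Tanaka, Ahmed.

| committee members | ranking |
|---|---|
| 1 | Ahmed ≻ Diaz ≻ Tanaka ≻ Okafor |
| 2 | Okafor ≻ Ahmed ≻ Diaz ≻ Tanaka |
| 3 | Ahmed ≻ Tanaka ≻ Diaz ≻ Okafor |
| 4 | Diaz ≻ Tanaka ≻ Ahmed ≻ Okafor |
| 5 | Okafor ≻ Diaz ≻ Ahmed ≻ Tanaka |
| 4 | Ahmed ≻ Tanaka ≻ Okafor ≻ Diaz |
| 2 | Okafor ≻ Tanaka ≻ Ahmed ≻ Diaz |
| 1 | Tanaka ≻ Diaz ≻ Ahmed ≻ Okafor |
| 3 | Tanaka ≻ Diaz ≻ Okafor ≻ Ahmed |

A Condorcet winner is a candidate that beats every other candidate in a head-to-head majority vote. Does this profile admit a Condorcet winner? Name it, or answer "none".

Pairwise majorities:
Okafor–Diaz: Okafor 13–12.
Okafor vs Tanaka: Tanaka, 16–9.
Okafor–Ahmed: Ahmed 13–12.
Diaz vs Tanaka: Tanaka, 13–12.
Diaz–Ahmed: Diaz 13–12.
Tanaka–Ahmed: Ahmed 15–10.
Every candidate loses at least once (Okafor loses to Tanaka; Diaz loses to Okafor; Tanaka loses to Ahmed; Ahmed loses to Diaz). The majority relation contains the cycle Okafor → Diaz → Ahmed → Okafor, so there is no Condorcet winner.

none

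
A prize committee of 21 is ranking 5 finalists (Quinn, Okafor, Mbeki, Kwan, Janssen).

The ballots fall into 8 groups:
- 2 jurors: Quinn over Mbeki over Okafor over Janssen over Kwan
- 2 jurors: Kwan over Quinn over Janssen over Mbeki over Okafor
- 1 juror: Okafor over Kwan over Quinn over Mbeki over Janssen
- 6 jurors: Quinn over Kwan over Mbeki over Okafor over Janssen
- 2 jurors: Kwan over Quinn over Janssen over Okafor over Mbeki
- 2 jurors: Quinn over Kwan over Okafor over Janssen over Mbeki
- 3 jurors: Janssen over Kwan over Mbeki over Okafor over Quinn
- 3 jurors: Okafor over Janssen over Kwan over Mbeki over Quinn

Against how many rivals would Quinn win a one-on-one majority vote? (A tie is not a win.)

3

Quinn against each rival (21 jurors):
Quinn vs Okafor: Quinn wins 14–7.
Quinn vs Mbeki: Quinn is ranked higher on 2+2+1+6+2+2 = 15 ballots, Mbeki on 6. Quinn wins 15–6.
Quinn vs Kwan: Kwan, 11–10.
Quinn vs Janssen: Quinn is ranked higher on 2+2+1+6+2+2 = 15 ballots, Janssen on 6. Quinn wins 15–6.
Quinn beats Okafor, Mbeki, Janssen; loses to Kwan — 3 pairwise wins.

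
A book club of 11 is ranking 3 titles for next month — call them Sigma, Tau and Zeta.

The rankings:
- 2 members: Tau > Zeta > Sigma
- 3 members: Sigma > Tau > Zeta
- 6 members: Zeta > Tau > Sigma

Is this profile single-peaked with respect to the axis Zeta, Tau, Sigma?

Axis positions: Zeta=1, Tau=2, Sigma=3.
Bloc 1 (peak Tau at position 2): ranking walks positions 2-1-3, expanding outward from the peak — single-peaked.
Bloc 2 (peak Sigma at position 3): ranking walks positions 3-2-1, expanding outward from the peak — single-peaked.
Bloc 3 (peak Zeta at position 1): ranking walks positions 1-2-3, expanding outward from the peak — single-peaked.
Every ranking is single-peaked on this axis.

yes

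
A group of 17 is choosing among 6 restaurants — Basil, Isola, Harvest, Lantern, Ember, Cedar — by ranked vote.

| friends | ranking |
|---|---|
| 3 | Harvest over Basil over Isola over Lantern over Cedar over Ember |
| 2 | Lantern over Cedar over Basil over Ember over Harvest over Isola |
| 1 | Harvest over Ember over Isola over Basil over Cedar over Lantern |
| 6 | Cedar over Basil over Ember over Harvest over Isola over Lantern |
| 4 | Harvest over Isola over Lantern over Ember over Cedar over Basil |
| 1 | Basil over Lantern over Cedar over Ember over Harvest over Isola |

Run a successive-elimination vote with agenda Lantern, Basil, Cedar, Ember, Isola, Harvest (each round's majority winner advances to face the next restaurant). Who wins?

Round 1: Lantern vs Basil — 6–11, Basil advances.
Round 2: Basil vs Cedar — 5–12, Cedar advances.
Round 3: Cedar vs Ember — 12–5, Cedar advances.
Round 4: Cedar vs Isola — 9–8, Cedar advances.
Round 5: Cedar vs Harvest — 9–8, Cedar advances.
Cedar survives the agenda.

Cedar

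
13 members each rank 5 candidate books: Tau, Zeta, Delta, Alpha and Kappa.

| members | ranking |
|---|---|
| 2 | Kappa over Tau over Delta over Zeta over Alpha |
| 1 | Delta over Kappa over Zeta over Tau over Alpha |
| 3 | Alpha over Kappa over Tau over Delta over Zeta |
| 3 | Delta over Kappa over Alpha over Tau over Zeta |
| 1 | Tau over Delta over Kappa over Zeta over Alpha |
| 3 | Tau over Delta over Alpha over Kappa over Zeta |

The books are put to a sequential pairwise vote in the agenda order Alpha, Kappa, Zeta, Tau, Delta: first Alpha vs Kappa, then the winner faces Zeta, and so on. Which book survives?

Delta

Round 1: Alpha vs Kappa — 6–7, Kappa advances.
Round 2: Kappa vs Zeta — 13–0, Kappa advances.
Round 3: Kappa vs Tau — 9–4, Kappa advances.
Round 4: Kappa vs Delta — 5–8, Delta advances.
Delta survives the agenda.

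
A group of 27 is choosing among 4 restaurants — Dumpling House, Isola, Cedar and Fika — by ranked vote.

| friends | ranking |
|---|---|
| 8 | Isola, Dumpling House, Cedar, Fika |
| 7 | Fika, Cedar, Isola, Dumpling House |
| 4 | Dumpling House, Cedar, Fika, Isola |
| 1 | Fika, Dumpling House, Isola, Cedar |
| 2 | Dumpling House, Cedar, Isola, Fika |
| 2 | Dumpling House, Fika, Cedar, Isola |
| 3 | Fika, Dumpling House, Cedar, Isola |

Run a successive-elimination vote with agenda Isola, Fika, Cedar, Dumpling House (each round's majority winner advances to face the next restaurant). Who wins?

Dumpling House

Round 1: Isola vs Fika — 10–17, Fika advances.
Round 2: Fika vs Cedar — 13–14, Cedar advances.
Round 3: Cedar vs Dumpling House — 7–20, Dumpling House advances.
Dumpling House survives the agenda.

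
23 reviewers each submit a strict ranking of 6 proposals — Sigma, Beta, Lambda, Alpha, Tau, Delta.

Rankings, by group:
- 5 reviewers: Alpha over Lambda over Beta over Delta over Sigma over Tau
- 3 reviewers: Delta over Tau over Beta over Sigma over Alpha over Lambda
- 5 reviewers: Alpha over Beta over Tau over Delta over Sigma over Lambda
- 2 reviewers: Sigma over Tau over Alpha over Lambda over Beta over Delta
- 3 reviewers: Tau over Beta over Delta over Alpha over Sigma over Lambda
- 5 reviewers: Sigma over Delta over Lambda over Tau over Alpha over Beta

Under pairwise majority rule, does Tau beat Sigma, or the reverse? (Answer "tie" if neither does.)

Ballots ranking Tau above Sigma: 3 + 5 + 3 = 11.
Ballots ranking Sigma above Tau: 23 − 11 = 12.
Sigma wins the head-to-head 12–11.

Sigma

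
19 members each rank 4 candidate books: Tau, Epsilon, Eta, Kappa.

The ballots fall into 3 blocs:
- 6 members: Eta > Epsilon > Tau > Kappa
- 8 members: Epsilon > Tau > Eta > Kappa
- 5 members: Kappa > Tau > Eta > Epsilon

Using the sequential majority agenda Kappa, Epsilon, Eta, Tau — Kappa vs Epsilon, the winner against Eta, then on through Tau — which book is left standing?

Tau

Round 1: Kappa vs Epsilon — 5–14, Epsilon advances.
Round 2: Epsilon vs Eta — 8–11, Eta advances.
Round 3: Eta vs Tau — 6–13, Tau advances.
Tau survives the agenda.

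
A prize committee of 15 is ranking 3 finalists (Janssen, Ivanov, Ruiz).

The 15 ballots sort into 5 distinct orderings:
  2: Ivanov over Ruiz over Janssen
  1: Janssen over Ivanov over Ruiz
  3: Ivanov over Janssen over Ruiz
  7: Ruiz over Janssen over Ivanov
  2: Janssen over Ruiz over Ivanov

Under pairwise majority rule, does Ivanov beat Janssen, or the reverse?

Janssen

Ballots ranking Ivanov above Janssen: 2 + 3 = 5.
Ballots ranking Janssen above Ivanov: 15 − 5 = 10.
Janssen wins the head-to-head 10–5.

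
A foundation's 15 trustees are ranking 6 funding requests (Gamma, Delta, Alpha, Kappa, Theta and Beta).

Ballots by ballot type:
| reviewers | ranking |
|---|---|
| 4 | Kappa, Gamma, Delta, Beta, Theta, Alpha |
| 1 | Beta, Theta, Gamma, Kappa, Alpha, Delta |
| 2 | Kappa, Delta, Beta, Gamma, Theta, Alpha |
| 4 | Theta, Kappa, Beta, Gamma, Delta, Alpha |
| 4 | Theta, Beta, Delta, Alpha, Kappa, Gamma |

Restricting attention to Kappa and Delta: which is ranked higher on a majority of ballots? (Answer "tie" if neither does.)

Kappa

Ballots ranking Kappa above Delta: 4 + 1 + 2 + 4 = 11.
Ballots ranking Delta above Kappa: 15 − 11 = 4.
Kappa wins the head-to-head 11–4.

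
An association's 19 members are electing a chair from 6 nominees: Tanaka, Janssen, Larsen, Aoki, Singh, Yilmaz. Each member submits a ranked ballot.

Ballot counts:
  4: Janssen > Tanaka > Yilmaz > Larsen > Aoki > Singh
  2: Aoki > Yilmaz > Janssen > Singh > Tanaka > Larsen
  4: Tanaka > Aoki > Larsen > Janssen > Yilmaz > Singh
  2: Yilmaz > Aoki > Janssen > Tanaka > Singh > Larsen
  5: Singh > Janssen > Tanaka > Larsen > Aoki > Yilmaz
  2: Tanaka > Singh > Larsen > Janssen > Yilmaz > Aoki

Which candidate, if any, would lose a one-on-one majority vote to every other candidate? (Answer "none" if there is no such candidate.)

none

Pairwise majorities:
Tanaka vs Janssen: Janssen wins 13–6.
Tanaka vs Larsen: Tanaka wins 19–0.
Tanaka vs Aoki: Tanaka, 15–4.
Tanaka vs Singh: Tanaka wins 12–7.
Tanaka vs Yilmaz: 4+4+5+2 = 15 for Tanaka, 4 for Yilmaz — Tanaka by 15–4.
Janssen–Larsen: Janssen 13–6.
Janssen vs Aoki: Janssen wins 11–8.
Janssen–Singh: Janssen 12–7.
Janssen vs Yilmaz: 4+4+5+2 = 15 for Janssen, 4 for Yilmaz — Janssen by 15–4.
Larsen vs Aoki: 11 to 8, Larsen.
Larsen vs Singh: 8 to 11, Singh.
Larsen vs Yilmaz: Larsen preferred on 4+5+2 = 11 ballots; Larsen wins 11–8.
Aoki vs Singh: Aoki preferred on 4+2+4+2 = 12 ballots; Aoki wins 12–7.
Aoki vs Yilmaz: Aoki, 11–8.
Singh–Yilmaz: Yilmaz 12–7.
No candidate is winless: Tanaka beats Larsen; Janssen beats Tanaka; Larsen beats Aoki; Aoki beats Singh; Singh beats Larsen; Yilmaz beats Singh. There is no Condorcet loser.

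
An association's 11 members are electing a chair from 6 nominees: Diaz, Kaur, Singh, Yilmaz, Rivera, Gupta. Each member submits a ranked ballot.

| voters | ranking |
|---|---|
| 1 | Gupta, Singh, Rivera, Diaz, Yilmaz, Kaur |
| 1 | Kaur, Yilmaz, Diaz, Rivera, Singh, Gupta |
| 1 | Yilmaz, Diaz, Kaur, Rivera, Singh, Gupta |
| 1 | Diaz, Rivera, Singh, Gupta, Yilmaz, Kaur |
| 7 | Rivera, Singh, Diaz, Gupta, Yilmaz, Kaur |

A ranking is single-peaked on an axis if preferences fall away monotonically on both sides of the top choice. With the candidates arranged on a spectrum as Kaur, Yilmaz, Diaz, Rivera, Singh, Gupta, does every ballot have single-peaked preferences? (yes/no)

Axis positions: Kaur=1, Yilmaz=2, Diaz=3, Rivera=4, Singh=5, Gupta=6.
Bloc 1 (peak Gupta at position 6): ranking walks positions 6-5-4-3-2-1, expanding outward from the peak — single-peaked.
Bloc 2 (peak Kaur at position 1): ranking walks positions 1-2-3-4-5-6, expanding outward from the peak — single-peaked.
Bloc 3 (peak Yilmaz at position 2): ranking walks positions 2-3-1-4-5-6, expanding outward from the peak — single-peaked.
Bloc 4 (peak Diaz at position 3): ranking walks positions 3-4-5-6-2-1, expanding outward from the peak — single-peaked.
Bloc 5 (peak Rivera at position 4): ranking walks positions 4-5-3-6-2-1, expanding outward from the peak — single-peaked.
Every ranking is single-peaked on this axis.

yes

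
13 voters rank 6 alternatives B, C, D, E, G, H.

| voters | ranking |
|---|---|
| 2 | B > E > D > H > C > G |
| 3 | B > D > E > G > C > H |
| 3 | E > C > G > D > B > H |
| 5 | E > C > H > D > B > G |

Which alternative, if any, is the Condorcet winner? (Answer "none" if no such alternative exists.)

E

Check each pair by majority over 13 ballots:
B vs C: B preferred on 2+3 = 5 ballots; C wins 8–5.
B vs D: 2+3 = 5 for B, 8 for D — D by 8–5.
B vs E: B preferred on 2+3 = 5 ballots; E wins 8–5.
B vs G: 2+3+5 = 10 for B, 3 for G — B by 10–3.
B vs H: 8 to 5, B.
C vs D: 3+5 = 8 for C, 5 for D — C by 8–5.
C vs E: C preferred on 0 ballots; E wins 13–0.
C vs G: C is ranked higher on 2+3+5 = 10 ballots, G on 3. C wins 10–3.
C vs H: 3+3+5 = 11 for C, 2 for H — C by 11–2.
D vs E: D preferred on 3 ballots; E wins 10–3.
D vs G: 10 to 3, D.
D vs H: 8 to 5, D.
E vs G: 2+3+3+5 = 13 for E, 0 for G — E by 13–0.
E vs H: 2+3+3+5 = 13 for E, 0 for H — E by 13–0.
G vs H: 3+3 = 6 for G, 7 for H — H by 7–6.
E beats each of B, C, D, G, H — E is the Condorcet winner.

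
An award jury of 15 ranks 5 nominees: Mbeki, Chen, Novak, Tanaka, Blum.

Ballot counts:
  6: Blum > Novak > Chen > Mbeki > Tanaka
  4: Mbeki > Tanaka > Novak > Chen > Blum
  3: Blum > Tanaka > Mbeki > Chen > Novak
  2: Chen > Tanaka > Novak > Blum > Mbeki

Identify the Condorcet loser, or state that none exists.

Pairwise majorities:
Mbeki–Chen: Chen 8–7.
Mbeki vs Novak: Novak, 8–7.
Mbeki–Tanaka: Mbeki 10–5.
Mbeki vs Blum: 4 for Mbeki, 11 for Blum — Blum by 11–4.
Chen–Novak: Novak 10–5.
Chen–Tanaka: Chen 8–7.
Chen vs Blum: Chen is ranked higher on 4+2 = 6 ballots, Blum on 9. Blum wins 9–6.
Novak vs Tanaka: 6 for Novak, 9 for Tanaka — Tanaka by 9–6.
Novak vs Blum: 4+2 = 6 for Novak, 9 for Blum — Blum by 9–6.
Tanaka–Blum: Blum 9–6.
Every nominee wins at least one matchup (Mbeki beats Tanaka; Chen beats Mbeki; Novak beats Mbeki; Tanaka beats Novak; Blum beats Mbeki), so there is no Condorcet loser.

none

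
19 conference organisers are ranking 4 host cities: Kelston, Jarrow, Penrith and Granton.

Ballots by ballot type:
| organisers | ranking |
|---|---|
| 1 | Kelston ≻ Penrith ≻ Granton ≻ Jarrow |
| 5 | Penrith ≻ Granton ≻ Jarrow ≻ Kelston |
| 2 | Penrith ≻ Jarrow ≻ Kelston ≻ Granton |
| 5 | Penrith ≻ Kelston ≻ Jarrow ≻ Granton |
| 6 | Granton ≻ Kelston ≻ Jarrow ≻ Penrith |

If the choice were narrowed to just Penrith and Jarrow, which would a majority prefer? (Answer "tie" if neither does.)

Penrith

Ballots ranking Penrith above Jarrow: 1 + 5 + 2 + 5 = 13.
Ballots ranking Jarrow above Penrith: 19 − 13 = 6.
Penrith wins the head-to-head 13–6.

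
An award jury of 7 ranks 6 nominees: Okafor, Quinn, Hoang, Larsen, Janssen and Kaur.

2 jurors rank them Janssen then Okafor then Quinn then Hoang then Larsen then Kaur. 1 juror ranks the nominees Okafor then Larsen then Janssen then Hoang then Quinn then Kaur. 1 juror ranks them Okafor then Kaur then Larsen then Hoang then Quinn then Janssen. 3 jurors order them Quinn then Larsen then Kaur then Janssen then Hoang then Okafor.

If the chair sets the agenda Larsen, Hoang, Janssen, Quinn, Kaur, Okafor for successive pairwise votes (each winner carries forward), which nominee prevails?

Round 1: Larsen vs Hoang — 5–2, Larsen advances.
Round 2: Larsen vs Janssen — 5–2, Larsen advances.
Round 3: Larsen vs Quinn — 2–5, Quinn advances.
Round 4: Quinn vs Kaur — 6–1, Quinn advances.
Round 5: Quinn vs Okafor — 3–4, Okafor advances.
Okafor survives the agenda.

Okafor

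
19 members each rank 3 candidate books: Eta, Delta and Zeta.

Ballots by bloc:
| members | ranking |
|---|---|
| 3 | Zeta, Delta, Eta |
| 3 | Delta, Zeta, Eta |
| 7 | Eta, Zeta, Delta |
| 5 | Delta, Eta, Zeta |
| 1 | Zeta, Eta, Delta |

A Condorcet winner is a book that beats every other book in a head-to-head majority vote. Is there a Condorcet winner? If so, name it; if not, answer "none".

none

Head-to-head results (19 members):
Eta vs Delta: Eta is ranked higher on 7+1 = 8 ballots, Delta on 11. Delta wins 11–8.
Eta vs Zeta: 12 to 7, Eta.
Delta vs Zeta: 8 to 11, Zeta.
No book is unbeaten: Eta loses to Delta; Delta loses to Zeta; Zeta loses to Eta. In particular Eta > Zeta > Delta > Eta is a majority cycle — no Condorcet winner exists.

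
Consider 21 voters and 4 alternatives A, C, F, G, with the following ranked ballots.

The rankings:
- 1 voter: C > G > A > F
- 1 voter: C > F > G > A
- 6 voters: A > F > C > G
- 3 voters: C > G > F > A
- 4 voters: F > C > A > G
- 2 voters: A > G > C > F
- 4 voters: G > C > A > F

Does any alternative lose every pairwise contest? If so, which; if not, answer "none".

Pairwise majorities:
A vs C: C, 13–8.
A vs F: A preferred on 1+6+2+4 = 13 ballots; A wins 13–8.
A vs G: A preferred on 6+4+2 = 12 ballots; A wins 12–9.
C vs F: C wins 11–10.
C vs G: 15 to 6, C.
F vs G: F wins 11–10.
G loses to every other alternative — it is the Condorcet loser.

G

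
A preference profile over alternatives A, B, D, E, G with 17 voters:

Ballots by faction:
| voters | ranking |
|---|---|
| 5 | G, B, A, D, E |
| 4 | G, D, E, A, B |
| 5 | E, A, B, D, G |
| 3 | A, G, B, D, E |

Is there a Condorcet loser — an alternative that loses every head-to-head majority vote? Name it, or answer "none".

Pairwise majorities:
A vs B: 4+5+3 = 12 for A, 5 for B — A by 12–5.
A vs D: A preferred on 5+5+3 = 13 ballots; A wins 13–4.
A vs E: E, 9–8.
A vs G: A is ranked higher on 5+3 = 8 ballots, G on 9. G wins 9–8.
B–D: B 13–4.
B vs E: B is ranked higher on 5+3 = 8 ballots, E on 9. E wins 9–8.
B vs G: 5 to 12, G.
D vs E: D is ranked higher on 5+4+3 = 12 ballots, E on 5. D wins 12–5.
D vs G: G, 12–5.
E vs G: E is ranked higher on 5 ballots, G on 12. G wins 12–5.
Each alternative has at least one pairwise win (A beats B; B beats D; D beats E; E beats A; G beats A) — no Condorcet loser.

none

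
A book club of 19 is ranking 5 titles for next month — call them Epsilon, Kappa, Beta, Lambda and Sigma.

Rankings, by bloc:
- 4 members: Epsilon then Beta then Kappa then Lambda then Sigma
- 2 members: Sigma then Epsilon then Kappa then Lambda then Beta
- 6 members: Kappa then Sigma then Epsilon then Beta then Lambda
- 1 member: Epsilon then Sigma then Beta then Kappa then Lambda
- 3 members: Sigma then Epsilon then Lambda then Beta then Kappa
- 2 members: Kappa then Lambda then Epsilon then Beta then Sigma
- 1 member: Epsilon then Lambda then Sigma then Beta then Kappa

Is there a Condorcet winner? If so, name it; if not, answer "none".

none

Pairwise majorities:
Epsilon–Kappa: Epsilon 11–8.
Epsilon vs Beta: Epsilon, 19–0.
Epsilon–Lambda: Epsilon 17–2.
Epsilon–Sigma: Sigma 11–8.
Kappa vs Beta: Kappa wins 10–9.
Kappa–Lambda: Kappa 15–4.
Kappa vs Sigma: Kappa wins 12–7.
Beta–Lambda: Beta 11–8.
Beta–Sigma: Sigma 13–6.
Lambda–Sigma: Sigma 12–7.
Every book loses at least once (Epsilon loses to Sigma; Kappa loses to Epsilon; Beta loses to Epsilon; Lambda loses to Epsilon; Sigma loses to Kappa). The majority relation contains the cycle Epsilon > Kappa > Sigma > Epsilon, so there is no Condorcet winner.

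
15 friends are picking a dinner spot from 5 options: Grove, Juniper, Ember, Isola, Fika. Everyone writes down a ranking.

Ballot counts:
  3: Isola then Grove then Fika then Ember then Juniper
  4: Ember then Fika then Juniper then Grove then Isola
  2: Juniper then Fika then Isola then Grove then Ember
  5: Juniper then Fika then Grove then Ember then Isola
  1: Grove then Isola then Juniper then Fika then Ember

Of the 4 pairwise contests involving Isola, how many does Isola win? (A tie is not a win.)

Isola against each rival (15 friends):
Isola vs Grove: Grove wins 10–5.
Isola–Juniper: Juniper 11–4.
Isola vs Ember: 3+2+1 = 6 for Isola, 9 for Ember — Ember by 9–6.
Isola vs Fika: Isola is ranked higher on 3+1 = 4 ballots, Fika on 11. Fika wins 11–4.
Isola beats no one; loses to Grove, Juniper, Ember, Fika — 0 pairwise wins.

0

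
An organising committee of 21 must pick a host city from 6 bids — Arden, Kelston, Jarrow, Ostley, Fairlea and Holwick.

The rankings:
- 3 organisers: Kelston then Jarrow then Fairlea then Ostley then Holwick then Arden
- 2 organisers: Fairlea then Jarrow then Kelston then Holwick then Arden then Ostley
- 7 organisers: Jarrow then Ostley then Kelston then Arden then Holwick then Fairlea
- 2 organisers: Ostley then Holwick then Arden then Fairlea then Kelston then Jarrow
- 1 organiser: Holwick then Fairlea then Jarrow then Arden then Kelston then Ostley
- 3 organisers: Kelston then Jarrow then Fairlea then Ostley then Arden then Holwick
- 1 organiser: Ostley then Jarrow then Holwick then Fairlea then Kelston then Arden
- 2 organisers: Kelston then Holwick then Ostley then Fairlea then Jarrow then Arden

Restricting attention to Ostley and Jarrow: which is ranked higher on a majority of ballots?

Ballots ranking Ostley above Jarrow: 2 + 1 + 2 = 5.
Ballots ranking Jarrow above Ostley: 21 − 5 = 16.
Jarrow wins the head-to-head 16–5.

Jarrow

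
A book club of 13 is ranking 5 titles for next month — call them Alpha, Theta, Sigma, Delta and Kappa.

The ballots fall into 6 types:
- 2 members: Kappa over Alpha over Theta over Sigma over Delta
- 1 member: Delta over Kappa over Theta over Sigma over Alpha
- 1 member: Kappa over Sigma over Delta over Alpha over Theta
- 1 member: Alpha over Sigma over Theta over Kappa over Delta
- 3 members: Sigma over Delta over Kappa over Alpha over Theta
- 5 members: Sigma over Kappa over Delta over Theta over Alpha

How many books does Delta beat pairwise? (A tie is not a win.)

2

Delta against each rival (13 members):
Delta vs Alpha: 10 to 3, Delta.
Delta vs Theta: Delta is ranked higher on 1+1+3+5 = 10 ballots, Theta on 3. Delta wins 10–3.
Delta vs Sigma: Sigma, 12–1.
Delta vs Kappa: 4 to 9, Kappa.
Delta beats Alpha, Theta; loses to Sigma, Kappa — 2 pairwise wins.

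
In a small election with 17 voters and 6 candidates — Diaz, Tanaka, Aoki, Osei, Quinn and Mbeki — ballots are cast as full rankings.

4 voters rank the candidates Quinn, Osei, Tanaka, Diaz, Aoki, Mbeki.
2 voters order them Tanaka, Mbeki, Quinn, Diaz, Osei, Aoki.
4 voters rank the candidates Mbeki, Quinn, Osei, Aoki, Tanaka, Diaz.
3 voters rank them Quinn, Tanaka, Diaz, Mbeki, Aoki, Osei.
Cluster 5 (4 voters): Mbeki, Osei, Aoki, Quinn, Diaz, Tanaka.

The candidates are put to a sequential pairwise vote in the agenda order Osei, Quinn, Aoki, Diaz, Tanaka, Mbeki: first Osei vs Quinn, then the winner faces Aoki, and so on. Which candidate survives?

Mbeki

Round 1: Osei vs Quinn — 4–13, Quinn advances.
Round 2: Quinn vs Aoki — 13–4, Quinn advances.
Round 3: Quinn vs Diaz — 17–0, Quinn advances.
Round 4: Quinn vs Tanaka — 15–2, Quinn advances.
Round 5: Quinn vs Mbeki — 7–10, Mbeki advances.
Mbeki survives the agenda.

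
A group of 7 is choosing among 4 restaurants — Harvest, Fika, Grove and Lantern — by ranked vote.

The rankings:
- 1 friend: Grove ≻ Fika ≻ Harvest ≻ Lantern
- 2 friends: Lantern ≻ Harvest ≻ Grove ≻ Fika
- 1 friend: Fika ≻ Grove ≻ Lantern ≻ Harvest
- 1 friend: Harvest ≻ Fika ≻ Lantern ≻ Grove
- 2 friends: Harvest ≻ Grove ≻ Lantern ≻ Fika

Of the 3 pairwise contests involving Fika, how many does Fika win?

Fika against each rival (7 friends):
Fika vs Harvest: Harvest wins 5–2.
Fika vs Grove: Fika preferred on 1+1 = 2 ballots; Grove wins 5–2.
Fika vs Lantern: 1+1+1 = 3 for Fika, 4 for Lantern — Lantern by 4–3.
Fika beats no one; loses to Harvest, Grove, Lantern — 0 pairwise wins.

0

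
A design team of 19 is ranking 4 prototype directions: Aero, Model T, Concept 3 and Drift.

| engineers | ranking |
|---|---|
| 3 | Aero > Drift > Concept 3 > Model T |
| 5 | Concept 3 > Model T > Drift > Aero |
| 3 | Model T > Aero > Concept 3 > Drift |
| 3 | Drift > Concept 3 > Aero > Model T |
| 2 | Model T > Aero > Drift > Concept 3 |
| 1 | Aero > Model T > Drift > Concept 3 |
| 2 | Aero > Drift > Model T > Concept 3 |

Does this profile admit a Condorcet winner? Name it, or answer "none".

none

Check each pair by majority over 19 ballots:
Aero vs Model T: 9 to 10, Model T.
Aero vs Concept 3: Aero is ranked higher on 3+3+2+1+2 = 11 ballots, Concept 3 on 8. Aero wins 11–8.
Aero vs Drift: 3+3+2+1+2 = 11 for Aero, 8 for Drift — Aero by 11–8.
Model T vs Concept 3: 8 to 11, Concept 3.
Model T vs Drift: Model T preferred on 5+3+2+1 = 11 ballots; Model T wins 11–8.
Concept 3 vs Drift: 5+3 = 8 for Concept 3, 11 for Drift — Drift by 11–8.
Each design drops at least one matchup (Aero loses to Model T; Model T loses to Concept 3; Concept 3 loses to Aero; Drift loses to Aero); the cycle Aero beats Concept 3 beats Model T beats Aero rules out a Condorcet winner.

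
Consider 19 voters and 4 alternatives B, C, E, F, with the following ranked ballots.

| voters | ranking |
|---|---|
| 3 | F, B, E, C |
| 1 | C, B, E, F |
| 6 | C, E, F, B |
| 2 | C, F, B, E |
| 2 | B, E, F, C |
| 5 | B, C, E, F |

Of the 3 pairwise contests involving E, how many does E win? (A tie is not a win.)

1

E against each rival (19 voters):
E vs B: B wins 13–6.
E vs C: C, 14–5.
E vs F: E, 14–5.
E beats F; loses to B, C — 1 pairwise win.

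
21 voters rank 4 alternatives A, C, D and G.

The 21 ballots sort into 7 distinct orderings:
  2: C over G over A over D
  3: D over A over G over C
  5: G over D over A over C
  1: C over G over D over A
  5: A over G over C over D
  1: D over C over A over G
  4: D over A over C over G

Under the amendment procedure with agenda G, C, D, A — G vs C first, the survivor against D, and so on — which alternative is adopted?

Round 1: G vs C — 13–8, G advances.
Round 2: G vs D — 13–8, G advances.
Round 3: G vs A — 8–13, A advances.
The agenda winner is A.

A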